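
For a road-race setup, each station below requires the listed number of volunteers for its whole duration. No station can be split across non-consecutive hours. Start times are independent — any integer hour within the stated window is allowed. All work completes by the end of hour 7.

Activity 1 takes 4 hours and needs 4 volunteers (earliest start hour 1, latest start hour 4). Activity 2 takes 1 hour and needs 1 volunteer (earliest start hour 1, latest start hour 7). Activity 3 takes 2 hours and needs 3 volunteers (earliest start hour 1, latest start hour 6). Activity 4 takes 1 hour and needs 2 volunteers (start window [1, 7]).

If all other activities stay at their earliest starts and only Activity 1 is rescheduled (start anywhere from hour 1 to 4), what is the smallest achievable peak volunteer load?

6

Activity 1@1: h1:10  h2:7  h3:4  h4:4  h5:0  h6:0  h7:0 → peak 10
Activity 1@2: h1:6  h2:7  h3:4  h4:4  h5:4  h6:0  h7:0 → peak 7
Activity 1@3: h1:6  h2:3  h3:4  h4:4  h5:4  h6:4  h7:0 → peak 6
Activity 1@4: h1:6  h2:3  h3:0  h4:4  h5:4  h6:4  h7:4 → peak 6
Best is Activity 1@3, peak 6.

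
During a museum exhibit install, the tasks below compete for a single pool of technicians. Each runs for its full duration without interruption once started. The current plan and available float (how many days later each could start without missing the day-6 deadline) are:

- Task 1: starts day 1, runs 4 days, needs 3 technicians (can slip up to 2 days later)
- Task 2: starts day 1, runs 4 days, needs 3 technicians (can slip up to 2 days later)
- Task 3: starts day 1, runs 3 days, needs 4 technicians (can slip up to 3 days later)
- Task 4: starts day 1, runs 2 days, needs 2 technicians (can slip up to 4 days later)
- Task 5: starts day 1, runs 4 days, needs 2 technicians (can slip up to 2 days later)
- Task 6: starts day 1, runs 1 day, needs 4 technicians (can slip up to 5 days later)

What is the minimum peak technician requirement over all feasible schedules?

12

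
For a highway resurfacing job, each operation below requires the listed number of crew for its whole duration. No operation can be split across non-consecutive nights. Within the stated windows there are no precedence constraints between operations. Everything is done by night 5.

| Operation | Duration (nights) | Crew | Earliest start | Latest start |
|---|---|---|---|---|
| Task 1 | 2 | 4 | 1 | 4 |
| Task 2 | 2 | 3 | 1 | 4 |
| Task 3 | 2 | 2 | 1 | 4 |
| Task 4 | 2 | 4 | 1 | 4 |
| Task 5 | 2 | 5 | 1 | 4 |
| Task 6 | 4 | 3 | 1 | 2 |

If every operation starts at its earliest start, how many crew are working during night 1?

21

At early start, night 1 has: Task 1, Task 2, Task 3, Task 4, Task 5, Task 6.
Demand: 4 + 3 + 2 + 4 + 5 + 3 = 21.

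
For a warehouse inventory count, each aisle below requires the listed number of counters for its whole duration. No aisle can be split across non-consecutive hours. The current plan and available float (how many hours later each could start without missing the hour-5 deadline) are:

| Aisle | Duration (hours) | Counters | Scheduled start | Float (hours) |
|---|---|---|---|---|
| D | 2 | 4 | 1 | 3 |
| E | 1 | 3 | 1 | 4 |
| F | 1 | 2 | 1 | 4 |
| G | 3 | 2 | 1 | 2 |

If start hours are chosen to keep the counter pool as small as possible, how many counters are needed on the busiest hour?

5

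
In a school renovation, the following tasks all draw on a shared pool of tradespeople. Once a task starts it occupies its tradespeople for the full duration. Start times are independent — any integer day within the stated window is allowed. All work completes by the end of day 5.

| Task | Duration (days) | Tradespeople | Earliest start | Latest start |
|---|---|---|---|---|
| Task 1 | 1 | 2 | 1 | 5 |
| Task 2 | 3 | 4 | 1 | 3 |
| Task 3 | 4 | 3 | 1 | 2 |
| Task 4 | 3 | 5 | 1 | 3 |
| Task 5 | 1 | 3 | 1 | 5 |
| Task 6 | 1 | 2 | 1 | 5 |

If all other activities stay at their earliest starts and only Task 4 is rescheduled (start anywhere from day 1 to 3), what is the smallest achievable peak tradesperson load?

Task 4@1: d1:19  d2:12  d3:12  d4:3  d5:0 → peak 19
Task 4@2: d1:14  d2:12  d3:12  d4:8  d5:0 → peak 14
Task 4@3: d1:14  d2:7  d3:12  d4:8  d5:5 → peak 14
Best is Task 4@2, peak 14.

14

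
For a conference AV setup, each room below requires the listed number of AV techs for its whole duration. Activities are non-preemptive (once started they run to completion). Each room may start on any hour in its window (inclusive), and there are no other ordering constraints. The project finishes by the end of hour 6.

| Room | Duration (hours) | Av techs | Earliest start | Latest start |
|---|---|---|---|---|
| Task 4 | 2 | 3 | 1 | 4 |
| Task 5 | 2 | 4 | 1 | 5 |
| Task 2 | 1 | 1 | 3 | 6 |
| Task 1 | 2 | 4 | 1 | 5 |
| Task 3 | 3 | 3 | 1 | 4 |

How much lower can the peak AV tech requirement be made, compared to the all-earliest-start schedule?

7

Early-start peak: h1:14  h2:14  h3:4  h4:0  h5:0  h6:0 ⇒ 14.
Leveled (Task 4@1, Task 5@1, Task 2@3, Task 1@3, Task 3@4): h1:7  h2:7  h3:5  h4:7  h5:3  h6:3 ⇒ 7.
Reduction 14 − 7 = 7.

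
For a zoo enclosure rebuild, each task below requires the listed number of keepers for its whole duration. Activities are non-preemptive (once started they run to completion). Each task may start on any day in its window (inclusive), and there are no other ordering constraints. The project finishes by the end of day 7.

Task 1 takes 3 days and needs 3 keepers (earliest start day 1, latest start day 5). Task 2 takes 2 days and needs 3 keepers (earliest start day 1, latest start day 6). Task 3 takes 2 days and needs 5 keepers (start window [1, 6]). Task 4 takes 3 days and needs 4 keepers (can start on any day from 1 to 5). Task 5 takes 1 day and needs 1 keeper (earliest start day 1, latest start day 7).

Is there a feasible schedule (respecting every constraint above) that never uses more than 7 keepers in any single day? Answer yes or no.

yes

Schedule Task 1@1, Task 2@1, Task 3@6, Task 4@3, Task 5@1: d1:7  d2:6  d3:7  d4:4  d5:4  d6:5  d7:5 — peak 7 ≤ 7.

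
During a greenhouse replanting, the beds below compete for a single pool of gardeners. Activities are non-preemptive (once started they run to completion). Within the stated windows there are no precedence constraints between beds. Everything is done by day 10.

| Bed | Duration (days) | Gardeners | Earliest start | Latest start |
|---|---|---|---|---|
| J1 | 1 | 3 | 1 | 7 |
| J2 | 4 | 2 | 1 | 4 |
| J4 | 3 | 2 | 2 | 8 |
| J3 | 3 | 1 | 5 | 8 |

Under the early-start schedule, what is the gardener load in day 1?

At early start, day 1 has: J1, J2.
Demand: 3 + 2 = 5.

5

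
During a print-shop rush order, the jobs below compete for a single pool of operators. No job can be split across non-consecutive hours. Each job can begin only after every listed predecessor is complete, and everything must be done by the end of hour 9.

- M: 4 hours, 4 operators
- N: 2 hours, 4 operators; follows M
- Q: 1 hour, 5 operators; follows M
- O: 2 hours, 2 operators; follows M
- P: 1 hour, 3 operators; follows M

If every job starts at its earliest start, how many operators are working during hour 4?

4

At early start, hour 4 has: M.
Demand: 4 = 4.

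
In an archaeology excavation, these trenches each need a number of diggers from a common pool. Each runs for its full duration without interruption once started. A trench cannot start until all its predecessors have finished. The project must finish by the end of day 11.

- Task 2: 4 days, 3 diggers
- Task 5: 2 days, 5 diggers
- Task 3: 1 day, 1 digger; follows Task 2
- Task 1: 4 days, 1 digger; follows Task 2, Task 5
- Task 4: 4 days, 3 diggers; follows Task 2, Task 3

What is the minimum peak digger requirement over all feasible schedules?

5

Early-start (Task 2@1, Task 5@1, Task 3@5, Task 1@5, Task 4@6) gives peak 8: d1:8  d2:8  d3:3  d4:3  d5:2  d6:4  d7:4  d8:4  d9:3  d10:0  d11:0.
Shift Task 5→5, Task 3→7, Task 1→7, Task 4→8.
Schedule Task 2@1, Task 5@5, Task 3@7, Task 1@7, Task 4@8: d1:3  d2:3  d3:3  d4:3  d5:5  d6:5  d7:2  d8:4  d9:4  d10:4  d11:3 — peak 5.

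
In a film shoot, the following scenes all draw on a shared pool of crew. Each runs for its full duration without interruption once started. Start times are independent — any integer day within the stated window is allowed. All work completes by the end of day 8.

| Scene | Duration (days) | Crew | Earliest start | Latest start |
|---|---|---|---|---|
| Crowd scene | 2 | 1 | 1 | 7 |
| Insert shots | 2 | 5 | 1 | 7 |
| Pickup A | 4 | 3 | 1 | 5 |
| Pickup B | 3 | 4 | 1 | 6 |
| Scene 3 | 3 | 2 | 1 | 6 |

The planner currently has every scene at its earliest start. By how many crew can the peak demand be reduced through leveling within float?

8

Early-start peak: d1:15  d2:15  d3:9  d4:3  d5:0  d6:0  d7:0  d8:0 ⇒ 15.
Leveled (Crowd scene@1, Insert shots@1, Pickup A@3, Pickup B@3, Scene 3@6): d1:6  d2:6  d3:7  d4:7  d5:7  d6:5  d7:2  d8:2 ⇒ 7.
Reduction 15 − 7 = 8.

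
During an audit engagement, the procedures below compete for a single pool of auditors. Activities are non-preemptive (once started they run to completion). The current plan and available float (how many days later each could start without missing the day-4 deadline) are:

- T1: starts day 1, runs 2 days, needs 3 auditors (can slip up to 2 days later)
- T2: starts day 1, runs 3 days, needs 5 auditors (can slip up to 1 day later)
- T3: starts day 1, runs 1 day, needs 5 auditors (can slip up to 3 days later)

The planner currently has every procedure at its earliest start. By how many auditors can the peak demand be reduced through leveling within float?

Early-start peak: d1:13  d2:8  d3:5  d4:0 ⇒ 13.
Leveled (T1@1, T2@1, T3@4): d1:8  d2:8  d3:5  d4:5 ⇒ 8.
Reduction 13 − 8 = 5.

5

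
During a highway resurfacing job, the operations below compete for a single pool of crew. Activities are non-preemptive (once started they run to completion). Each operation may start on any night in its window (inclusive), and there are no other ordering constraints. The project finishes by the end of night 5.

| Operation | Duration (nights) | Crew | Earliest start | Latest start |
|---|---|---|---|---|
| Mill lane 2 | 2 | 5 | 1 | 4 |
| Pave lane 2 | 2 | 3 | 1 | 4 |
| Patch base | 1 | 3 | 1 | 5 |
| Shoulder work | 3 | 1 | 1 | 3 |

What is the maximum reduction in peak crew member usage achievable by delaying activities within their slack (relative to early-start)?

Early-start peak: n1:12  n2:9  n3:1  n4:0  n5:0 ⇒ 12.
Leveled (Mill lane 2@1, Pave lane 2@3, Patch base@5, Shoulder work@3): n1:5  n2:5  n3:4  n4:4  n5:4 ⇒ 5.
Reduction 12 − 5 = 7.

7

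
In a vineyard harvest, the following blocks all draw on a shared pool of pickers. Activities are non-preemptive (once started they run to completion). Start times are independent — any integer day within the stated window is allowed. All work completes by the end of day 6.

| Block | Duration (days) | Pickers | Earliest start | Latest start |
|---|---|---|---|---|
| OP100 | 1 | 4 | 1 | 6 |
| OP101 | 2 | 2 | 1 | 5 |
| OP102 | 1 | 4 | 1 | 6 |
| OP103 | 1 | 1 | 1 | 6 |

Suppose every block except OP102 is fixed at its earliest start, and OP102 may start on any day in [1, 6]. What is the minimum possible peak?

7

OP102@1: d1:11  d2:2  d3:0  d4:0  d5:0  d6:0 → peak 11
OP102@2: d1:7  d2:6  d3:0  d4:0  d5:0  d6:0 → peak 7
OP102@3: d1:7  d2:2  d3:4  d4:0  d5:0  d6:0 → peak 7
OP102@4: d1:7  d2:2  d3:0  d4:4  d5:0  d6:0 → peak 7
OP102@5: d1:7  d2:2  d3:0  d4:0  d5:4  d6:0 → peak 7
OP102@6: d1:7  d2:2  d3:0  d4:0  d5:0  d6:4 → peak 7
Best is OP102@2, peak 7.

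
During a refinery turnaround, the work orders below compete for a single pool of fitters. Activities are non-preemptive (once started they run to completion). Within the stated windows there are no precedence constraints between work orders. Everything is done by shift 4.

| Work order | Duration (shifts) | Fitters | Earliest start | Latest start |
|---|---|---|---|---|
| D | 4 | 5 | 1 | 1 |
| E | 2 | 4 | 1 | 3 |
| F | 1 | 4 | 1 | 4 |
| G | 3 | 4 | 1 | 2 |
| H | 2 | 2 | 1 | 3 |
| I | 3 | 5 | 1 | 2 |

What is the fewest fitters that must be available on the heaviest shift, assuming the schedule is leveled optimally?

18

Early-start (D@1, E@1, F@1, G@1, H@1, I@1) gives peak 24: s1:24  s2:20  s3:14  s4:5.
Shift H→3, I→2.
Schedule D@1, E@1, F@1, G@1, H@3, I@2: s1:17  s2:18  s3:16  s4:12 — peak 18.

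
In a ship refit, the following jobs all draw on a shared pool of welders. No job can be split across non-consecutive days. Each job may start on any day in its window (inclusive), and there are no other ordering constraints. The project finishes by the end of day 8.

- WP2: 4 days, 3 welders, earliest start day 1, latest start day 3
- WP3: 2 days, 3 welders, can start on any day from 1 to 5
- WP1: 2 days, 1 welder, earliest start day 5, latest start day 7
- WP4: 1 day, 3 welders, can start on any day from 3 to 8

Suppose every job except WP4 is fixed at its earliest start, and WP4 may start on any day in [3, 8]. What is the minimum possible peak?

WP4@3: d1:6  d2:6  d3:6  d4:3  d5:1  d6:1  d7:0  d8:0 → peak 6
WP4@4: d1:6  d2:6  d3:3  d4:6  d5:1  d6:1  d7:0  d8:0 → peak 6
WP4@5: d1:6  d2:6  d3:3  d4:3  d5:4  d6:1  d7:0  d8:0 → peak 6
WP4@6: d1:6  d2:6  d3:3  d4:3  d5:1  d6:4  d7:0  d8:0 → peak 6
WP4@7: d1:6  d2:6  d3:3  d4:3  d5:1  d6:1  d7:3  d8:0 → peak 6
WP4@8: d1:6  d2:6  d3:3  d4:3  d5:1  d6:1  d7:0  d8:3 → peak 6
Best is WP4@3, peak 6.

6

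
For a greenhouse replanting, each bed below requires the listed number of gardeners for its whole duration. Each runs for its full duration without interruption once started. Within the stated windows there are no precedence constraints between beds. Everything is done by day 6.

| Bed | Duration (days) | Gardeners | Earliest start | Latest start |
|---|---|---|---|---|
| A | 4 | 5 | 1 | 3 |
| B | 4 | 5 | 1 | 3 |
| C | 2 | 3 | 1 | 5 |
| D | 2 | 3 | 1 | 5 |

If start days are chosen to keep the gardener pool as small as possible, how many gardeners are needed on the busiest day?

Early-start (A@1, B@1, C@1, D@1) gives peak 16: d1:16  d2:16  d3:10  d4:10  d5:0  d6:0.
Shift C→5, D→5.
Schedule A@1, B@1, C@5, D@5: d1:10  d2:10  d3:10  d4:10  d5:6  d6:6 — peak 10.

10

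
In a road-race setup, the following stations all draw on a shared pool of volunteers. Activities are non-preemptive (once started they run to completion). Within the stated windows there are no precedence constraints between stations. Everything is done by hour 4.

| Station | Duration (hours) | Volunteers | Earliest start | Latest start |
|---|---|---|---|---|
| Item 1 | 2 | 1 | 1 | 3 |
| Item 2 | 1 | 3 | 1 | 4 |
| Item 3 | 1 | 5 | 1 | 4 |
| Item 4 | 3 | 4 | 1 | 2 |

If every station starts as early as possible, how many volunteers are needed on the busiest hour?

Early-start schedule: Item 1@1, Item 2@1, Item 3@1, Item 4@1.
Load per hour: hour 1: 13, hour 2: 5, hour 3: 4, hour 4: 0.
Peak is 13.

13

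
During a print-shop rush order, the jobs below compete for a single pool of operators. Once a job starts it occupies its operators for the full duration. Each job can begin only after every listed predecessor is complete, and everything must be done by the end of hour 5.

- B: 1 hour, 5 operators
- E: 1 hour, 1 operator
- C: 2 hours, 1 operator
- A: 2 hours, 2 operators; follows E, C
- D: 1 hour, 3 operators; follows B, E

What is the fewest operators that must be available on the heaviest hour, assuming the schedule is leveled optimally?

5

Early-start (B@1, E@1, C@1, A@3, D@2) gives peak 7: h1:7  h2:4  h3:2  h4:2  h5:0.
Shift E→2, C→2, A→4, D→3.
Schedule B@1, E@2, C@2, A@4, D@3: h1:5  h2:2  h3:4  h4:2  h5:2 — peak 5.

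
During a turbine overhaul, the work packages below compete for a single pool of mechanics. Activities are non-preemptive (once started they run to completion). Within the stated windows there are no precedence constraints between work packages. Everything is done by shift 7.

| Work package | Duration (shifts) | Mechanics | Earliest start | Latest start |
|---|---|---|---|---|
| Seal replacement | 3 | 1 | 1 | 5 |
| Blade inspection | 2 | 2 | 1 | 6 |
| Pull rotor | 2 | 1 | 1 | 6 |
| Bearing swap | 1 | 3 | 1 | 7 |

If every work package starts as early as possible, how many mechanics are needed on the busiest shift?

7

Early-start schedule: Seal replacement@1, Blade inspection@1, Pull rotor@1, Bearing swap@1.
Load per shift: shift 1: 7, shift 2: 4, shift 3: 1, shift 4: 0, shift 5: 0, shift 6: 0, shift 7: 0.
Peak is 7.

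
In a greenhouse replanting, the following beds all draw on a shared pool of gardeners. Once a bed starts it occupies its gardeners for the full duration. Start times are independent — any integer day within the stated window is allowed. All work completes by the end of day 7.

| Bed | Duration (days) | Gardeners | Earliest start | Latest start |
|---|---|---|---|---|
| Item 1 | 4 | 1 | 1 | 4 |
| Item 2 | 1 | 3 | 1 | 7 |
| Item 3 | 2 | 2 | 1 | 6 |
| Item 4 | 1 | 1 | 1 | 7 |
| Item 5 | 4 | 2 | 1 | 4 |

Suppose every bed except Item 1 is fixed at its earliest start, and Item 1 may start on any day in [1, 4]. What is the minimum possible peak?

8

Item 1@1: d1:9  d2:5  d3:3  d4:3  d5:0  d6:0  d7:0 → peak 9
Item 1@2: d1:8  d2:5  d3:3  d4:3  d5:1  d6:0  d7:0 → peak 8
Item 1@3: d1:8  d2:4  d3:3  d4:3  d5:1  d6:1  d7:0 → peak 8
Item 1@4: d1:8  d2:4  d3:2  d4:3  d5:1  d6:1  d7:1 → peak 8
Best is Item 1@2, peak 8.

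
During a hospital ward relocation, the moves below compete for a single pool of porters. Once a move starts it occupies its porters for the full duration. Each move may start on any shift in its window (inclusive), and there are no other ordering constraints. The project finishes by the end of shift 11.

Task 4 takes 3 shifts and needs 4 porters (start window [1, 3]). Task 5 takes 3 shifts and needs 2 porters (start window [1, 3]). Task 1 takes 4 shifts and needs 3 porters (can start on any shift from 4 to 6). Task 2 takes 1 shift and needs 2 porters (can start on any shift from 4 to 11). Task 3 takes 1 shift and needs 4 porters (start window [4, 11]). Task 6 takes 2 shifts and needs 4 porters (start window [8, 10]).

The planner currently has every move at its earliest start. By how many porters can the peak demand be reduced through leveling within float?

3

Early-start peak: s1:6  s2:6  s3:6  s4:9  s5:3  s6:3  s7:3  s8:4  s9:4  s10:0  s11:0 ⇒ 9.
Leveled (Task 4@1, Task 5@1, Task 1@4, Task 2@4, Task 3@8, Task 6@9): s1:6  s2:6  s3:6  s4:5  s5:3  s6:3  s7:3  s8:4  s9:4  s10:4  s11:0 ⇒ 6.
Reduction 9 − 6 = 3.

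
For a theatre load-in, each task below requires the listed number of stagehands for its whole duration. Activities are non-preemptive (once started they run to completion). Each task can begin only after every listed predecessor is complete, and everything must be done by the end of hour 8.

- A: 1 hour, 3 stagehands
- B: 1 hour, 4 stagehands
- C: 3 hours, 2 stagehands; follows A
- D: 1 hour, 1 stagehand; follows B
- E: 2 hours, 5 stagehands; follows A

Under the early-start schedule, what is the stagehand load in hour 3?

At early start, hour 3 has: C, E.
Demand: 2 + 5 = 7.

7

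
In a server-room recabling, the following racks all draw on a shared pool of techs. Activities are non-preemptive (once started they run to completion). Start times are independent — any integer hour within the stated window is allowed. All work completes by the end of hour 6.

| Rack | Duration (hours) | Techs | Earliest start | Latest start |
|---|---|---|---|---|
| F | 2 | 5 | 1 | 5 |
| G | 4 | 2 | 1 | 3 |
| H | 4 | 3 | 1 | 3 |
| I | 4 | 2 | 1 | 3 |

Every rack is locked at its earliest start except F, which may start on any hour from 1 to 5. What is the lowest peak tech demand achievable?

7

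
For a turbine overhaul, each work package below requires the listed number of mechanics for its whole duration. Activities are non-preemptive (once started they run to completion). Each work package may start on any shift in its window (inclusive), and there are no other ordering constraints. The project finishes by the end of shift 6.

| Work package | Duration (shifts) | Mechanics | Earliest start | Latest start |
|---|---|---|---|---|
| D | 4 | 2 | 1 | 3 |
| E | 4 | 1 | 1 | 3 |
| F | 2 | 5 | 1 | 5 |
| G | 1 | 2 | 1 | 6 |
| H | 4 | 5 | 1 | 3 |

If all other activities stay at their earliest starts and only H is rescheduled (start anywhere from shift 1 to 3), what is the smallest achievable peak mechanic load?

10

H@1: s1:15  s2:13  s3:8  s4:8  s5:0  s6:0 → peak 15
H@2: s1:10  s2:13  s3:8  s4:8  s5:5  s6:0 → peak 13
H@3: s1:10  s2:8  s3:8  s4:8  s5:5  s6:5 → peak 10
Best is H@3, peak 10.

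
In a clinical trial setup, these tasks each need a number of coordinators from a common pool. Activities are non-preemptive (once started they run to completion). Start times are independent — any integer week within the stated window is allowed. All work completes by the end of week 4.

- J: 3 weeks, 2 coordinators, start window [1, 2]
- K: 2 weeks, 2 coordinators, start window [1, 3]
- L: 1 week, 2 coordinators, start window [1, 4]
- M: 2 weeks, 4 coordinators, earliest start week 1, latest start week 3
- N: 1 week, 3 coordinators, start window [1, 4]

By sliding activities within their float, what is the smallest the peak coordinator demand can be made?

6

Early-start (J@1, K@1, L@1, M@1, N@1) gives peak 13: w1:13  w2:8  w3:2  w4:0.
Shift K→3, L→3, N→4.
Schedule J@1, K@3, L@3, M@1, N@4: w1:6  w2:6  w3:6  w4:5 — peak 6.
Total coordinator-weeks = 23 over 4 weeks ⇒ peak ≥ ⌈23/4⌉ = 6, so 6 is optimal.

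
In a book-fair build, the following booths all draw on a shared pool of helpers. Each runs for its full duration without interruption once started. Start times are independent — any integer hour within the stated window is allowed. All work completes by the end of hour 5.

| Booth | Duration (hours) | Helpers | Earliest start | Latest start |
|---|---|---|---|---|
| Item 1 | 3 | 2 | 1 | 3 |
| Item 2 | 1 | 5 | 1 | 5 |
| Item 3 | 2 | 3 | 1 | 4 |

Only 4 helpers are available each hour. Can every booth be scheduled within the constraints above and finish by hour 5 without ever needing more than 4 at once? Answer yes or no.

no

The minimum achievable peak is 5; 4 < 5, so no feasible schedule stays within the cap.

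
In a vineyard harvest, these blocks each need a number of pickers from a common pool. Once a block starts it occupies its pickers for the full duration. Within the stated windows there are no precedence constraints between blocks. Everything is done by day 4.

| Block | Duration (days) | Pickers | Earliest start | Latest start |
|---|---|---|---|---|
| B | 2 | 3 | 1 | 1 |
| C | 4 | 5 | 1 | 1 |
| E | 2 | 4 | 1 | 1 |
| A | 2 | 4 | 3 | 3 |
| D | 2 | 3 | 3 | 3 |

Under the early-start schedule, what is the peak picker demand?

Early-start schedule: B@1, C@1, E@1, A@3, D@3.
Load per day: day 1: 12, day 2: 12, day 3: 12, day 4: 12.
Peak is 12.

12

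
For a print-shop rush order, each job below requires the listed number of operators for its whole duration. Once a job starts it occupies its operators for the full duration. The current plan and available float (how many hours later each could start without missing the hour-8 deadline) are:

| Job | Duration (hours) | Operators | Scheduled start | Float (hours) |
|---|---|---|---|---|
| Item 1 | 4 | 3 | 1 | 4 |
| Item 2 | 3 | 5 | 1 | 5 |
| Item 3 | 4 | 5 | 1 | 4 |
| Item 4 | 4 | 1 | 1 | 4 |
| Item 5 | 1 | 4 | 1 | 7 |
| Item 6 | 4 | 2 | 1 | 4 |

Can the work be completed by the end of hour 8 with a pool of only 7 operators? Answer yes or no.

no

Total operator-hours = 63; over 8 hours the average is 63/8 > 7, so some hour must exceed 7.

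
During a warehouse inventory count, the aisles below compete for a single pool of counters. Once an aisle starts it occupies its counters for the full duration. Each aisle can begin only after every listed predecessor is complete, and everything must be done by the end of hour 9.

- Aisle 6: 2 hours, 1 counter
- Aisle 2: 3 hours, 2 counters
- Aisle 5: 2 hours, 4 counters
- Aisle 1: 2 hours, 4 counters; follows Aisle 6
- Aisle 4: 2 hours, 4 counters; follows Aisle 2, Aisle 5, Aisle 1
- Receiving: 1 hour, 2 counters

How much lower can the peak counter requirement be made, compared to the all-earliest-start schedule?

Early-start peak: h1:9  h2:7  h3:6  h4:4  h5:4  h6:4  h7:0  h8:0  h9:0 ⇒ 9.
Leveled (Aisle 6@1, Aisle 2@1, Aisle 5@4, Aisle 1@6, Aisle 4@8, Receiving@3): h1:3  h2:3  h3:4  h4:4  h5:4  h6:4  h7:4  h8:4  h9:4 ⇒ 4.
Reduction 9 − 4 = 5.

5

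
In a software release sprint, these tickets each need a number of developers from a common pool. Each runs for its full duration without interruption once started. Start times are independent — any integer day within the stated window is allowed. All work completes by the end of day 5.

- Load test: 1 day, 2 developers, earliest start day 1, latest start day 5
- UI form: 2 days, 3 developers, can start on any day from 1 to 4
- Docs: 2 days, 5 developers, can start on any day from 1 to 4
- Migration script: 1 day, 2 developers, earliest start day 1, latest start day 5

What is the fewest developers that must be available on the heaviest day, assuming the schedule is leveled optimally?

5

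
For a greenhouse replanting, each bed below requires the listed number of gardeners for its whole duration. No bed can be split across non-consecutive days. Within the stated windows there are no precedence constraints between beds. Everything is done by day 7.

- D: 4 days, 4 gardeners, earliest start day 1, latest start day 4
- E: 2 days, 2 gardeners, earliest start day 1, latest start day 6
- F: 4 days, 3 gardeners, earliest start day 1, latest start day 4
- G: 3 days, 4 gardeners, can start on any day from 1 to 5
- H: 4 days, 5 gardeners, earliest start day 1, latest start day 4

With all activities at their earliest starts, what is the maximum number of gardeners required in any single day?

Early-start schedule: D@1, E@1, F@1, G@1, H@1.
Load per day: day 1: 18, day 2: 18, day 3: 16, day 4: 12, day 5: 0, day 6: 0, day 7: 0.
Peak is 18.

18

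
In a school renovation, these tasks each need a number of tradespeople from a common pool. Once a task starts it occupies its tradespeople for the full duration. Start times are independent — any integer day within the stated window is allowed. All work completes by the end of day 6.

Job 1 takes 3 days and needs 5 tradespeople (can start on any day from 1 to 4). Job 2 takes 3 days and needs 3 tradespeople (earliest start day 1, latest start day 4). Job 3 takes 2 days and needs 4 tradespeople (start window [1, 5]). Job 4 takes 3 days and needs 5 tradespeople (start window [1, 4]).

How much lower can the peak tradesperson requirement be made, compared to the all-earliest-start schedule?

8

Early-start peak: d1:17  d2:17  d3:13  d4:0  d5:0  d6:0 ⇒ 17.
Leveled (Job 1@1, Job 2@1, Job 3@4, Job 4@4): d1:8  d2:8  d3:8  d4:9  d5:9  d6:5 ⇒ 9.
Reduction 17 − 9 = 8.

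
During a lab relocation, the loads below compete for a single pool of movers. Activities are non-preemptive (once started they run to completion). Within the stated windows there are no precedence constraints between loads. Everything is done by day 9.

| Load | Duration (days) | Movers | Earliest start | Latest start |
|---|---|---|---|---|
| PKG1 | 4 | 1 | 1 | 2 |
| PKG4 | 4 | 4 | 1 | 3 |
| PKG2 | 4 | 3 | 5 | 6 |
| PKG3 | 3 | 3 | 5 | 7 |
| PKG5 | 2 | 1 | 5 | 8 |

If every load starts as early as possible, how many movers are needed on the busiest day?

Early-start schedule: PKG1@1, PKG4@1, PKG2@5, PKG3@5, PKG5@5.
Load per day: day 1: 5, day 2: 5, day 3: 5, day 4: 5, day 5: 7, day 6: 7, day 7: 6, day 8: 3, day 9: 0.
Peak is 7.

7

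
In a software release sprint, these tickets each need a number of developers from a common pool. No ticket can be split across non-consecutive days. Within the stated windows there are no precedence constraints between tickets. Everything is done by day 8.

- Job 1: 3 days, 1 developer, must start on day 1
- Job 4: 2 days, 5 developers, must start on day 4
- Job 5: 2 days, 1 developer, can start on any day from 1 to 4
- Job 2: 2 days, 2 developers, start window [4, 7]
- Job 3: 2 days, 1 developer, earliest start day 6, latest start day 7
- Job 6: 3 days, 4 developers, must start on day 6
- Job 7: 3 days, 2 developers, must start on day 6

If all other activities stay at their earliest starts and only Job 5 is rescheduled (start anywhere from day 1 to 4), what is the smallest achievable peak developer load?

Job 5@1: d1:2  d2:2  d3:1  d4:7  d5:7  d6:7  d7:7  d8:6 → peak 7
Job 5@2: d1:1  d2:2  d3:2  d4:7  d5:7  d6:7  d7:7  d8:6 → peak 7
Job 5@3: d1:1  d2:1  d3:2  d4:8  d5:7  d6:7  d7:7  d8:6 → peak 8
Job 5@4: d1:1  d2:1  d3:1  d4:8  d5:8  d6:7  d7:7  d8:6 → peak 8
Best is Job 5@1, peak 7.

7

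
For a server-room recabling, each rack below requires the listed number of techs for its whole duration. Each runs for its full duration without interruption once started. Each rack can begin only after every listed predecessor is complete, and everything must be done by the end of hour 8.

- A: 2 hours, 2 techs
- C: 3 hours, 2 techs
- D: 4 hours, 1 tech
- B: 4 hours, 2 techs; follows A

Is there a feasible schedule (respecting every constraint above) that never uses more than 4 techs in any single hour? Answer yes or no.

yes

Schedule A@1, C@1, D@3, B@4: h1:4  h2:4  h3:3  h4:3  h5:3  h6:3  h7:2  h8:0 — peak 4 ≤ 4.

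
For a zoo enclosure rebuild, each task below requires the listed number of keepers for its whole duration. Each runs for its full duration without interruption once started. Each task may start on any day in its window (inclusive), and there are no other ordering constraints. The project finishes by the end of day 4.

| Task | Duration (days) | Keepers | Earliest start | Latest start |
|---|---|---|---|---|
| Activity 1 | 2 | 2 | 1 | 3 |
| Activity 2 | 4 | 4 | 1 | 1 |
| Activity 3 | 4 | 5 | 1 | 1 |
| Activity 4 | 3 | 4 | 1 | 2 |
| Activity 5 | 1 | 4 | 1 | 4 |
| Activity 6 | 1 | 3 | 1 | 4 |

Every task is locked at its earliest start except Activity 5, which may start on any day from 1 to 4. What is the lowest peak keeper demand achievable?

Activity 5@1: d1:22  d2:15  d3:13  d4:9 → peak 22
Activity 5@2: d1:18  d2:19  d3:13  d4:9 → peak 19
Activity 5@3: d1:18  d2:15  d3:17  d4:9 → peak 18
Activity 5@4: d1:18  d2:15  d3:13  d4:13 → peak 18
Best is Activity 5@3, peak 18.

18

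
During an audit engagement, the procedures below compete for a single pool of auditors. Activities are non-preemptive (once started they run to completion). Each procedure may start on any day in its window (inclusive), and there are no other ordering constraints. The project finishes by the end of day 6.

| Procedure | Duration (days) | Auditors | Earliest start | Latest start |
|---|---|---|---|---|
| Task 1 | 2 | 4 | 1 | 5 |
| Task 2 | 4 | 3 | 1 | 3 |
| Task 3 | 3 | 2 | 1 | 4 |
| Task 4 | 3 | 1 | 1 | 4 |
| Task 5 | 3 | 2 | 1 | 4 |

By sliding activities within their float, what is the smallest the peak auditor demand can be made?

Early-start (Task 1@1, Task 2@1, Task 3@1, Task 4@1, Task 5@1) gives peak 12: d1:12  d2:12  d3:8  d4:3  d5:0  d6:0.
Shift Task 2→3, Task 4→3, Task 5→4.
Schedule Task 1@1, Task 2@3, Task 3@1, Task 4@3, Task 5@4: d1:6  d2:6  d3:6  d4:6  d5:6  d6:5 — peak 6.
Total auditor-days = 35 over 6 days ⇒ peak ≥ ⌈35/6⌉ = 6, so 6 is optimal.

6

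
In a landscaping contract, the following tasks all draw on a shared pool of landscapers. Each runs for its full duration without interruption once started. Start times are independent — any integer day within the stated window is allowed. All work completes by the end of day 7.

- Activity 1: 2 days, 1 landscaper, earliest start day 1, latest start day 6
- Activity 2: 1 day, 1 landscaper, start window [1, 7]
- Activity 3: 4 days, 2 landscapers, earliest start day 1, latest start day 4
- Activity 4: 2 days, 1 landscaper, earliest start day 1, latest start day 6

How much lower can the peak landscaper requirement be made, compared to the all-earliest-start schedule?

3

Early-start peak: d1:5  d2:4  d3:2  d4:2  d5:0  d6:0  d7:0 ⇒ 5.
Leveled (Activity 1@1, Activity 2@1, Activity 3@4, Activity 4@2): d1:2  d2:2  d3:1  d4:2  d5:2  d6:2  d7:2 ⇒ 2.
Reduction 5 − 2 = 3.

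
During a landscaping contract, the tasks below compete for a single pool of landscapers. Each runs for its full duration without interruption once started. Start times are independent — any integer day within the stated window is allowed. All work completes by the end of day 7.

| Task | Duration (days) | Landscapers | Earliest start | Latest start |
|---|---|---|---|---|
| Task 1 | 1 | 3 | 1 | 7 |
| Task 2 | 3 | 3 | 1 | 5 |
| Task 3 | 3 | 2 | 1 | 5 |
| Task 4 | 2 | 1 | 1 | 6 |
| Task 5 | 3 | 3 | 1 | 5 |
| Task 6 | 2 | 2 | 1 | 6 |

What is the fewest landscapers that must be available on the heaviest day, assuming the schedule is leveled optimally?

Early-start (Task 1@1, Task 2@1, Task 3@1, Task 4@1, Task 5@1, Task 6@1) gives peak 14: d1:14  d2:11  d3:8  d4:0  d5:0  d6:0  d7:0.
Shift Task 2→2, Task 4→4, Task 5→5, Task 6→6.
Schedule Task 1@1, Task 2@2, Task 3@1, Task 4@4, Task 5@5, Task 6@6: d1:5  d2:5  d3:5  d4:4  d5:4  d6:5  d7:5 — peak 5.
Total landscaper-days = 33 over 7 days ⇒ peak ≥ ⌈33/7⌉ = 5, so 5 is optimal.

5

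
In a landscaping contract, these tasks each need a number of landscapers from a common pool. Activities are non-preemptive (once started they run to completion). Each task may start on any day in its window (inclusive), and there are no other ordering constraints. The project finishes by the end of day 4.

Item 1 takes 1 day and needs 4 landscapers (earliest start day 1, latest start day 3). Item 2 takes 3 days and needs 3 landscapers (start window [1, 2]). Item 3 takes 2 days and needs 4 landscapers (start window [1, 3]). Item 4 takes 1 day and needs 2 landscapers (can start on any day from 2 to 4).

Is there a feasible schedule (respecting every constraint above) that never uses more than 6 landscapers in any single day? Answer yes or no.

The minimum achievable peak is 7; 6 < 7, so no feasible schedule stays within the cap.

no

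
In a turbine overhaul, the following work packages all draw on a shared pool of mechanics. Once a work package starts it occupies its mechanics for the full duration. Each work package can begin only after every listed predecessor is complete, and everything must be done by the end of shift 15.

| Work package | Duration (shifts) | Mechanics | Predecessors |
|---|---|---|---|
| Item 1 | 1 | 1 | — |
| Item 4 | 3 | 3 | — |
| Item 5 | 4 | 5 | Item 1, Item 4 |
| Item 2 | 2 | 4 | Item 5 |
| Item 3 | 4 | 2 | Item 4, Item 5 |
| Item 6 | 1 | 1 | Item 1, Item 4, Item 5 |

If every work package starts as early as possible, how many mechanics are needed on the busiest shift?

7

Early-start schedule: Item 1@1, Item 4@1, Item 5@4, Item 2@8, Item 3@8, Item 6@8.
Load per shift: shift 1: 4, shift 2: 3, shift 3: 3, shift 4: 5, shift 5: 5, shift 6: 5, shift 7: 5, shift 8: 7, shift 9: 6, shift 10: 2, shift 11: 2, shift 12: 0, shift 13: 0, shift 14: 0, shift 15: 0.
Peak is 7.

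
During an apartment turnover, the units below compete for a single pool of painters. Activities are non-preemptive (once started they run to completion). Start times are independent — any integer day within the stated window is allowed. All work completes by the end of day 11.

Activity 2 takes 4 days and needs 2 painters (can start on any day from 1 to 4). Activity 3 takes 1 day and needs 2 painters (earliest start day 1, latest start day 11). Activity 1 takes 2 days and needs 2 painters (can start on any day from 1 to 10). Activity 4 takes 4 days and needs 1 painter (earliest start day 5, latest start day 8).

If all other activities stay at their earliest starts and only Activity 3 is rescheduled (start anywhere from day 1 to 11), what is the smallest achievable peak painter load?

Activity 3@1: d1:6  d2:4  d3:2  d4:2  d5:1  d6:1  d7:1  d8:1  d9:0  d10:0  d11:0 → peak 6
Activity 3@2: d1:4  d2:6  d3:2  d4:2  d5:1  d6:1  d7:1  d8:1  d9:0  d10:0  d11:0 → peak 6
Activity 3@3: d1:4  d2:4  d3:4  d4:2  d5:1  d6:1  d7:1  d8:1  d9:0  d10:0  d11:0 → peak 4
Activity 3@4: d1:4  d2:4  d3:2  d4:4  d5:1  d6:1  d7:1  d8:1  d9:0  d10:0  d11:0 → peak 4
Activity 3@5: d1:4  d2:4  d3:2  d4:2  d5:3  d6:1  d7:1  d8:1  d9:0  d10:0  d11:0 → peak 4
Activity 3@6: d1:4  d2:4  d3:2  d4:2  d5:1  d6:3  d7:1  d8:1  d9:0  d10:0  d11:0 → peak 4
Activity 3@7: d1:4  d2:4  d3:2  d4:2  d5:1  d6:1  d7:3  d8:1  d9:0  d10:0  d11:0 → peak 4
Activity 3@8: d1:4  d2:4  d3:2  d4:2  d5:1  d6:1  d7:1  d8:3  d9:0  d10:0  d11:0 → peak 4
Activity 3@9: d1:4  d2:4  d3:2  d4:2  d5:1  d6:1  d7:1  d8:1  d9:2  d10:0  d11:0 → peak 4
Activity 3@10: d1:4  d2:4  d3:2  d4:2  d5:1  d6:1  d7:1  d8:1  d9:0  d10:2  d11:0 → peak 4
Activity 3@11: d1:4  d2:4  d3:2  d4:2  d5:1  d6:1  d7:1  d8:1  d9:0  d10:0  d11:2 → peak 4
Best is Activity 3@3, peak 4.

4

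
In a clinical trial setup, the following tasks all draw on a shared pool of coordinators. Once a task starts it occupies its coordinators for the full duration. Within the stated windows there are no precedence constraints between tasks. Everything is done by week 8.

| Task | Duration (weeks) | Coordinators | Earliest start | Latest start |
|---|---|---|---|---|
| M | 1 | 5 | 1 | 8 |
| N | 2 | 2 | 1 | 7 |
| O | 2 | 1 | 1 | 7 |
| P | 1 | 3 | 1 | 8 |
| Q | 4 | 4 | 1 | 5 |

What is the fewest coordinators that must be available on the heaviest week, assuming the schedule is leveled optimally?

5

Early-start (M@1, N@1, O@1, P@1, Q@1) gives peak 15: w1:15  w2:7  w3:4  w4:4  w5:0  w6:0  w7:0  w8:0.
Shift N→2, O→2, P→4, Q→5.
Schedule M@1, N@2, O@2, P@4, Q@5: w1:5  w2:3  w3:3  w4:3  w5:4  w6:4  w7:4  w8:4 — peak 5.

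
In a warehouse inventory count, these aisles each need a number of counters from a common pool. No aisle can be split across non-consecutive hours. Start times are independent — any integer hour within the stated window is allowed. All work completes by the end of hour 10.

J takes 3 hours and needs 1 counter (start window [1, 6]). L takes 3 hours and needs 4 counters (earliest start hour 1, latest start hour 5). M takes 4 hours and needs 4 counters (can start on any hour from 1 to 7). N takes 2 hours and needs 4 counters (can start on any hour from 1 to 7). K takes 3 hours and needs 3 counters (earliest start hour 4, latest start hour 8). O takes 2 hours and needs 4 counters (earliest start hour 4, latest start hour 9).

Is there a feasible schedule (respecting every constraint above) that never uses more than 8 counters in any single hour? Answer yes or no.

yes

Schedule J@1, L@1, M@4, N@4, K@6, O@8: h1:5  h2:5  h3:5  h4:8  h5:8  h6:7  h7:7  h8:7  h9:4  h10:0 — peak 8 ≤ 8.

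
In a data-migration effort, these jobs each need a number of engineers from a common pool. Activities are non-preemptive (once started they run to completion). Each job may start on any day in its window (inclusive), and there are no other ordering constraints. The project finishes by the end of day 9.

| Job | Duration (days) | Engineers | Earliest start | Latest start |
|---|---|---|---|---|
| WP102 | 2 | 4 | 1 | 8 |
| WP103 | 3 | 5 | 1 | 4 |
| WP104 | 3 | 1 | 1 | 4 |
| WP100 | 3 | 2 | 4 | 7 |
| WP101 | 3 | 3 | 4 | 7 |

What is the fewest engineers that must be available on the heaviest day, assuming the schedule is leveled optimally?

5

Early-start (WP102@1, WP103@1, WP104@1, WP100@4, WP101@4) gives peak 10: d1:10  d2:10  d3:6  d4:5  d5:5  d6:5  d7:0  d8:0  d9:0.
Shift WP103→4, WP100→7, WP101→7.
Schedule WP102@1, WP103@4, WP104@1, WP100@7, WP101@7: d1:5  d2:5  d3:1  d4:5  d5:5  d6:5  d7:5  d8:5  d9:5 — peak 5.
Total engineer-days = 41 over 9 days ⇒ peak ≥ ⌈41/9⌉ = 5, so 5 is optimal.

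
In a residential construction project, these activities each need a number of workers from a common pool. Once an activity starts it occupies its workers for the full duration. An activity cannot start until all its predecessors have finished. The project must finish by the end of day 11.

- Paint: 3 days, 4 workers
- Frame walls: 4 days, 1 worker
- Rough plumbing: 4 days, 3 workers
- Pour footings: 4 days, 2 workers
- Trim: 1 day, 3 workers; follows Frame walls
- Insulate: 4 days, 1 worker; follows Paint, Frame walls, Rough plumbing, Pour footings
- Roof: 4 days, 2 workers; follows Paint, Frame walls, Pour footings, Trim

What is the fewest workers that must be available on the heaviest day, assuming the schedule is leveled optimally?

7

Early-start (Paint@1, Frame walls@1, Rough plumbing@1, Pour footings@1, Trim@5, Insulate@5, Roof@6) gives peak 10: d1:10  d2:10  d3:10  d4:6  d5:4  d6:3  d7:3  d8:3  d9:2  d10:0  d11:0.
Shift Rough plumbing→4, Insulate→8.
Schedule Paint@1, Frame walls@1, Rough plumbing@4, Pour footings@1, Trim@5, Insulate@8, Roof@6: d1:7  d2:7  d3:7  d4:6  d5:6  d6:5  d7:5  d8:3  d9:3  d10:1  d11:1 — peak 7.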